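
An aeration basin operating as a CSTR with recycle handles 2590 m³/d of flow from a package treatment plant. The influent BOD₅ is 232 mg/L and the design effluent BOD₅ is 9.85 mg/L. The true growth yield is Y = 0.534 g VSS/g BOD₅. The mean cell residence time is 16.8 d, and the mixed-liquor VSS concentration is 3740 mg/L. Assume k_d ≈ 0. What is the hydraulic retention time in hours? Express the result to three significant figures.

V·X = Y·Q·ΔS·θ_c gives V = 0.534 × 2590 × (232 − 9.85) × 16.8 / 3740 = 1380 m³.
Hydraulic retention time τ = V/Q = 1380 / 2590 = 0.5329 d = 12.79 h.

τ ≈ 12.8 h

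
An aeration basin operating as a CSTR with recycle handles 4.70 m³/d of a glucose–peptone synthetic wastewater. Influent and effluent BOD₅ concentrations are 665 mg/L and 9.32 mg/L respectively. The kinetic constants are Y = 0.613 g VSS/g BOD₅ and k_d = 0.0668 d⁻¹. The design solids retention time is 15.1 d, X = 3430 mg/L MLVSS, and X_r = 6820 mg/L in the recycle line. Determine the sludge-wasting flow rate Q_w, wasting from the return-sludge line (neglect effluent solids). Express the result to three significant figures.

Q_w ≈ 0.138 m³/d

From the SRT design equation V = Y Q (S₀−S) θ_c / [X (1 + k_d θ_c)] = 0.613 × 4.70 × (665 − 9.32) × 15.1 / [3430 × (1 + 0.0668 × 15.1)] = 2.85×10^4 / 6890 = 4.140 m³.
θ_c = V·X/(Q_w·X_r) when wasting from the recycle, so Q_w = V·X/(θ_c·X_r) = 4.140 × 3430 / (15.1 × 6820) = 0.1379 m³/d.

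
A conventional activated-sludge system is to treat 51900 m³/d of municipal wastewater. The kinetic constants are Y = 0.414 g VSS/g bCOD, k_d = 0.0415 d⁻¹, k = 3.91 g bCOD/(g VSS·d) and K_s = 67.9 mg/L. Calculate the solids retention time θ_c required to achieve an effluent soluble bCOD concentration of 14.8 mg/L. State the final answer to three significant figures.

θ_c ≈ 4.03 d

Specific growth rate at S = 14.8 mg/L: μ = YkS/(K_s+S) = 0.414·3.91·14.8/(67.9+14.8) = 0.2897 d⁻¹.
θ_c = 1/(μ − k_d) = 1/(0.2897 − 0.0415) = 1/0.2482 = 4.029 d.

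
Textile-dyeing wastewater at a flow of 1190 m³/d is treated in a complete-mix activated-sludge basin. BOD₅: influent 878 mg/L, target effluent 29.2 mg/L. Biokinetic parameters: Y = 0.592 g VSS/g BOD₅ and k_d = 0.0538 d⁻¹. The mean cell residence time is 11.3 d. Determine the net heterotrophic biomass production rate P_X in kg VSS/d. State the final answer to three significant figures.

P_X ≈ 372 kg VSS/d

The observed yield is Y_obs = Y/(1 + k_d·θ_c) = 0.592 / (1 + 0.0538 × 11.3) = 0.592 / 1.608 = 0.3682 g VSS per g BOD₅ removed.
ΔS = 878 − 29.2 = 848.8 mg/L, so the substrate removal rate is 1190 × 848.8/1000 = 1010 kg BOD₅/d.
Net biomass production P_X = Y_obs × Q·(S₀ − S) = 0.3682 × 1010 = 371.9 kg VSS/d.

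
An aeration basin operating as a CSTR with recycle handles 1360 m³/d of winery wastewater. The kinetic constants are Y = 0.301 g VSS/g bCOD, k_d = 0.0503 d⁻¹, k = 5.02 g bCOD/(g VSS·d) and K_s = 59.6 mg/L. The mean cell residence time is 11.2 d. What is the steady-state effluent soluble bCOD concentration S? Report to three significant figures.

S ≈ 6.07 mg/L

Effluent substrate depends only on kinetics and SRT: S = K_s(1 + k_d θ_c) / [θ_c(Yk − k_d) − 1] = 59.6 × (1 + 0.0503 × 11.2) / [11.2 × (0.301 × 5.02 − 0.0503) − 1] = 93.18 / 15.36 = 6.066 mg/L.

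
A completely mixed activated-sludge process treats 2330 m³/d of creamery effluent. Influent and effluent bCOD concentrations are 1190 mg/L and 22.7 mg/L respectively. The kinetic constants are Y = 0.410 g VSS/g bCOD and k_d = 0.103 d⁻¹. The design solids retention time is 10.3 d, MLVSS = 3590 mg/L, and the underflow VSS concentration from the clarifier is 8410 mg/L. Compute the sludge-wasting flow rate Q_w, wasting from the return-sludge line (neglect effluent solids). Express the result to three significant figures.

Steady-state biomass mass balance: V·X·(1 + k_d·θ_c) = Y·Q·(S₀ − S)·θ_c, so V = 0.410 × 2330 × (1190 − 22.7) × 10.3 / [3590 × (1 + 0.103 × 10.3)] = 1.15×10^7 / 7399 = 1552 m³.
Q_w = (V·X)/(θ_c X_r) = 1552 × 3590 / (10.3 × 8410) = 64.34 m³/d.

Q_w ≈ 64.3 m³/d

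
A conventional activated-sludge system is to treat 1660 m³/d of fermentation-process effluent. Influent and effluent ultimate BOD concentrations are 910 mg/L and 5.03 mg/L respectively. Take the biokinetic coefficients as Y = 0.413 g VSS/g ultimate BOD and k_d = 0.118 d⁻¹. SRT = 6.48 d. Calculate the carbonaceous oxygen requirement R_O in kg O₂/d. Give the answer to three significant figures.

R_O ≈ 1000 kg O₂/d

Observed yield with endogenous decay: Y_obs = Y / (1 + k_d·θ_c) = 0.413 / (1 + 0.118 × 6.48) = 0.413 / 1.765 = 0.2340 g VSS/g ultimate BOD.
Q·(S₀ − S) = 1660 × (910 − 5.03) × 10⁻³ = 1502 kg/d removed.
Net sludge production P_X = 0.2340 × 1502 = 351.6 kg VSS/d.
R_O = Q·ΔS − 1.42 P_X = 1502 − 499.3 = 1003 kg O₂/d.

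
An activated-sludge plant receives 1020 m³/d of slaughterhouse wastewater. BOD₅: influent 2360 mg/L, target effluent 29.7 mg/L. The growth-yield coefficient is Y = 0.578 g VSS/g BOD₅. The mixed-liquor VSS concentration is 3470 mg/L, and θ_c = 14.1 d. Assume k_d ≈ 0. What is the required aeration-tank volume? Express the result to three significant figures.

V ≈ 5580 m³

Biomass mass balance (decay neglected): V·X = Y·Q·(S₀ − S)·θ_c, so V = 0.578 × 1020 × (2360 − 29.7) × 14.1 / 3470 = 5583 m³.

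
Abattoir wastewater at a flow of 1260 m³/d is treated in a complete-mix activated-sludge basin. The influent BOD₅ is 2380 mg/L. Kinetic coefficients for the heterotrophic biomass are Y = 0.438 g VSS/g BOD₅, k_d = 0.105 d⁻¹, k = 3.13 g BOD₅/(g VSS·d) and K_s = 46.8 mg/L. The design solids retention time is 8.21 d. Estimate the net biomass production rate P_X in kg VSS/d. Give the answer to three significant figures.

P_X ≈ 703 kg VSS/d

Effluent substrate depends only on kinetics and SRT: S = K_s(1 + k_d θ_c) / [θ_c(Yk − k_d) − 1] = 46.8 × (1 + 0.105 × 8.21) / [8.21 × (0.438 × 3.13 − 0.105) − 1] = 87.14 / 9.393 = 9.277 mg/L.
The observed yield is Y_obs = Y/(1 + k_d·θ_c) = 0.438 / (1 + 0.105 × 8.21) = 0.438 / 1.862 = 0.2352 g VSS per g BOD₅ removed.
Mass of BOD₅ removed per day: Q(S₀ − S) = 1260 × 2371 g/m³ = 2987 kg/d.
So the net sludge growth is P_X = 0.2352 × 2987 = 702.6 kg VSS/d.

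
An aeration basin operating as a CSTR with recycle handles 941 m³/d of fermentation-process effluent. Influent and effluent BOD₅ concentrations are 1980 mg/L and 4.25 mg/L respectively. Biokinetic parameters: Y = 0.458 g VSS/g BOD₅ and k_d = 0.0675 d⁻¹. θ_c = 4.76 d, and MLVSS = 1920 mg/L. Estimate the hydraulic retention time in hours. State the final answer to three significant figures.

Steady-state biomass mass balance: V·X·(1 + k_d·θ_c) = Y·Q·(S₀ − S)·θ_c, so V = 0.458 × 941 × (1980 − 4.25) × 4.76 / [1920 × (1 + 0.0675 × 4.76)] = 4.05×10^6 / 2537 = 1598 m³.
HRT = V/Q = 1598 m³ / 941 m³·d⁻¹ = 1.698 d × 24 = 40.75 h.

τ ≈ 40.7 h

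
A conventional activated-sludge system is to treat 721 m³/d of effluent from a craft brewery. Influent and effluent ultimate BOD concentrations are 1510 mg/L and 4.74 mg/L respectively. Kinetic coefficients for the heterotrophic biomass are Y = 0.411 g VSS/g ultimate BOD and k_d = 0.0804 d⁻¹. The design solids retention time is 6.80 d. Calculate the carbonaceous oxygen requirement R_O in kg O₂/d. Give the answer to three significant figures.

R_O ≈ 676 kg O₂/d

Y_obs = Y / (1 + k_d θ_c) = 0.411 / (1 + 0.0804 × 6.80) = 0.411 / 1.547 = 0.2657.
Substrate removed = Q·(S₀ − S) = 721 m³/d × (1510 − 4.74) g/m³ = 1.09×10^6 g/d = 1085 kg/d.
Net sludge production P_X = 0.2657 × 1085 = 288.4 kg VSS/d.
R_O = Q·ΔS − 1.42 P_X = 1085 − 409.5 = 675.8 kg O₂/d.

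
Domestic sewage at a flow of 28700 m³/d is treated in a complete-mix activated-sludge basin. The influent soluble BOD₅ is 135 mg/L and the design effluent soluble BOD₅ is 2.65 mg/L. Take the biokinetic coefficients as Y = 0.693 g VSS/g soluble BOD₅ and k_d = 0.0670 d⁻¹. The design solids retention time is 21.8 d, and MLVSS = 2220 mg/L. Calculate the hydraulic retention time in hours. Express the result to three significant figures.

From the SRT design equation V = Y Q (S₀−S) θ_c / [X (1 + k_d θ_c)] = 0.693 × 28700 × (135 − 2.65) × 21.8 / [2220 × (1 + 0.0670 × 21.8)] = 5.74×10^7 / 5463 = 10505 m³.
τ = V/Q = 10505/28700 = 0.3660 d, or 8.785 h.

τ ≈ 8.78 h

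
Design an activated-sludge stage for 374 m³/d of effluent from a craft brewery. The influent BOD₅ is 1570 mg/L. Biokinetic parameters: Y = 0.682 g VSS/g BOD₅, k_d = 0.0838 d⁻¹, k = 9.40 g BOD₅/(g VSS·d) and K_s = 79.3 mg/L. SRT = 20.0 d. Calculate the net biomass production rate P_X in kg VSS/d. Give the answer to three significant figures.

P_X ≈ 149 kg VSS/d

Effluent substrate depends only on kinetics and SRT: S = K_s(1 + k_d θ_c) / [θ_c(Yk − k_d) − 1] = 79.3 × (1 + 0.0838 × 20.0) / [20.0 × (0.682 × 9.40 − 0.0838) − 1] = 212.2 / 125.5 = 1.690 mg/L.
Correct the yield for decay: Y_obs = Y/(1 + k_d θ_c) = 0.682 / (1 + 0.0838 × 20.0) = 0.682 / 2.676 = 0.2549.
ΔS = 1570 − 1.69 = 1568 mg/L, so the substrate removal rate is 374 × 1568/1000 = 586.5 kg BOD₅/d.
Net biomass production P_X = Y_obs × Q·(S₀ − S) = 0.2549 × 586.5 = 149.5 kg VSS/d.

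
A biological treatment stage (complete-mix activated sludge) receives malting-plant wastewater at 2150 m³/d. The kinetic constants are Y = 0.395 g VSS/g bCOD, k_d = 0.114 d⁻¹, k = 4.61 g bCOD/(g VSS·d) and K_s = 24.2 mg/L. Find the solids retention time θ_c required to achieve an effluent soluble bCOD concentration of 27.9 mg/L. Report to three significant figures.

θ_c ≈ 1.16 d

At the target effluent, Y k S/(K_s+S) = 0.395×4.61×27.9/52.10 = 0.9751 d⁻¹.
Then 1/θ_c = μ − k_d = 0.9751 − 0.114 = 0.8611 d⁻¹, giving θ_c = 1.161 d.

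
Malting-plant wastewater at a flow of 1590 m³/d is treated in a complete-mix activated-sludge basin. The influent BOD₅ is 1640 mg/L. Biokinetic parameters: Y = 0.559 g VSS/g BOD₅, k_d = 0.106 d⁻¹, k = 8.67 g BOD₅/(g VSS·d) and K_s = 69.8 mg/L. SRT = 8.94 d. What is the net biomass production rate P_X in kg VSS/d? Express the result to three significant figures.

P_X ≈ 747 kg VSS/d

For a completely mixed reactor with recycle the Lawrence–McCarty relation gives S = K_s·(1 + k_d·θ_c) / [θ_c·(Y·k − k_d) − 1] = 69.8 × (1 + 0.106 × 8.94) / [8.94 × (0.559 × 8.67 − 0.106) − 1] = 135.9 / 41.38 = 3.285 mg/L.
Correct the yield for decay: Y_obs = Y/(1 + k_d θ_c) = 0.559 / (1 + 0.106 × 8.94) = 0.559 / 1.948 = 0.2870.
Substrate removed = Q·(S₀ − S) = 1590 m³/d × (1640 − 3.29) g/m³ = 2.6×10^6 g/d = 2602 kg/d.
Net biomass production P_X = Y_obs × Q·(S₀ − S) = 0.2870 × 2602 = 746.9 kg VSS/d.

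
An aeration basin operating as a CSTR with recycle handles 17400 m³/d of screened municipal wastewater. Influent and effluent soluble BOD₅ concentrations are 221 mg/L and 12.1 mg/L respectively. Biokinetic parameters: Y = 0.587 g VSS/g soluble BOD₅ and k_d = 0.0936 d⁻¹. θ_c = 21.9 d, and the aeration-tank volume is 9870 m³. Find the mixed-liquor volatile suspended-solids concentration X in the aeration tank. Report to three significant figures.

From V·X·(1 + k_d·θ_c) = Y·Q·(S₀ − S)·θ_c: X = 0.587 × 17400 × (221 − 12.1) × 21.9 / [9870 × (1 + 0.0936 × 21.9)] = 1552 mg/L.

X ≈ 1550 mg/L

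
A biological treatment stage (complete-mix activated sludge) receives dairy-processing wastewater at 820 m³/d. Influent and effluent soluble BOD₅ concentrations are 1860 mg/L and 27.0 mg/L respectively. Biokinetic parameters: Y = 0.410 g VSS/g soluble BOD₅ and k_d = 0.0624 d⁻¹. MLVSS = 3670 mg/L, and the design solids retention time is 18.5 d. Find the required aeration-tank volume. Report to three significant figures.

From the SRT design equation V = Y Q (S₀−S) θ_c / [X (1 + k_d θ_c)] = 0.410 × 820 × (1860 − 27.0) × 18.5 / [3670 × (1 + 0.0624 × 18.5)] = 1.14×10^7 / 7907 = 1442 m³.

V ≈ 1440 m³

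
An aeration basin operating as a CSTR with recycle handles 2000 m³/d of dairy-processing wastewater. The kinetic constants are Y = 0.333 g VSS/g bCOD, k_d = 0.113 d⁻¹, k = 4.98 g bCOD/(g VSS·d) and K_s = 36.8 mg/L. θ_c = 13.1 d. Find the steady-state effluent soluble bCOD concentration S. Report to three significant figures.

From the Monod/SRT balance for a CMAS, S = K_s·(1+k_d θ_c)/[θ_c·(Y k − k_d) − 1] = 36.8 × (1 + 0.113 × 13.1) / [13.1 × (0.333 × 4.98 − 0.113) − 1] = 91.28 / 19.24 = 4.743 mg/L.

S ≈ 4.74 mg/L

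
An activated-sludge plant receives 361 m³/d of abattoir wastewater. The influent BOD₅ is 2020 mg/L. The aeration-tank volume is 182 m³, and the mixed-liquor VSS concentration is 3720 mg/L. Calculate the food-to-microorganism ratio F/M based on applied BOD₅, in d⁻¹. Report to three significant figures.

F/M = applied load / biomass = Q·S₀/(V·X) = 361 × 2020 / (182.0 × 3720) = 1.077 d⁻¹.

F/M ≈ 1.08 d⁻¹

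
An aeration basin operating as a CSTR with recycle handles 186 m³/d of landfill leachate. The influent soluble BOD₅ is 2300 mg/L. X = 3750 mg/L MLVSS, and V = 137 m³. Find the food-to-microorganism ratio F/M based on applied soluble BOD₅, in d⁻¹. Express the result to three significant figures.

F/M = Q·S₀ / (V·X) = 186 × 2300 / (137.0 × 3750) = 0.8327 g soluble BOD₅·(g VSS·d)⁻¹.

F/M ≈ 0.833 d⁻¹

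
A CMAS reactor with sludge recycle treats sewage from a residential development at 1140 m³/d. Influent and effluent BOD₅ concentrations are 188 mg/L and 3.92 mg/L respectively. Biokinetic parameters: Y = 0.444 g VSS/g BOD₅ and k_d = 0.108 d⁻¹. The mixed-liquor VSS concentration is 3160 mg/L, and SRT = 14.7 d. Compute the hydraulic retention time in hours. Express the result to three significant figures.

τ ≈ 3.53 h

Steady-state biomass mass balance: V·X·(1 + k_d·θ_c) = Y·Q·(S₀ − S)·θ_c, so V = 0.444 × 1140 × (188 − 3.92) × 14.7 / [3160 × (1 + 0.108 × 14.7)] = 1.37×10^6 / 8177 = 167.5 m³.
τ = V/Q = 167.5/1140 = 0.1469 d, or 3.526 h.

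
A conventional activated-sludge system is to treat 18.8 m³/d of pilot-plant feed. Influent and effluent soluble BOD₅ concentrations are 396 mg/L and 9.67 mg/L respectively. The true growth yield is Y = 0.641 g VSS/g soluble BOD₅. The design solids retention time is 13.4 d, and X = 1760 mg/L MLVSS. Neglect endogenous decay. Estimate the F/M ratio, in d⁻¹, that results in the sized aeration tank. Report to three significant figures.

F/M ≈ 0.119 d⁻¹

Biomass mass balance (decay neglected): V·X = Y·Q·(S₀ − S)·θ_c, so V = 0.641 × 18.8 × (396 − 9.67) × 13.4 / 1760 = 35.45 m³.
F/M = Q·S₀ / (V·X) = 18.8 × 396 / (35.45 × 1760) = 0.1193 g soluble BOD₅·(g VSS·d)⁻¹.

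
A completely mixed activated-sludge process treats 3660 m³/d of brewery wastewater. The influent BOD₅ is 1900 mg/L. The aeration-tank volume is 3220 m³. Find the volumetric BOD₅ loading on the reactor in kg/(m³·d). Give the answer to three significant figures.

L_v ≈ 2.16 kg BOD₅/(m³·d)

Volumetric loading L_v = Q·S₀ / V = 3660 × 1900 g/m³ / 3220 m³ = 2160 g/(m³·d) = 2.160 kg BOD₅/(m³·d).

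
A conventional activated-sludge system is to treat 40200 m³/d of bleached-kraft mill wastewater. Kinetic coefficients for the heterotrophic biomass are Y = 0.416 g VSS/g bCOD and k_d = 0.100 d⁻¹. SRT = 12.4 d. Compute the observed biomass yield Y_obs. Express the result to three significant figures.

Y_obs ≈ 0.186 g VSS/g bCOD

The observed yield is Y_obs = Y/(1 + k_d·θ_c) = 0.416 / (1 + 0.100 × 12.4) = 0.416 / 2.240 = 0.1857 g VSS per g bCOD removed.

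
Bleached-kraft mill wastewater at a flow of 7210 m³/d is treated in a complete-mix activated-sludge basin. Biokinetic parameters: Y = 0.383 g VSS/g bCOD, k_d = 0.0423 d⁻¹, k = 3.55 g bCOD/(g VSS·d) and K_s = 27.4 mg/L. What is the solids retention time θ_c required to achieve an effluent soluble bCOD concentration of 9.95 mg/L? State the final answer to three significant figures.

Specific growth rate at S = 9.95 mg/L: μ = YkS/(K_s+S) = 0.383·3.55·9.95/(27.4+9.95) = 0.3622 d⁻¹.
1/θ_c = 0.3622 − 0.0423 = 0.3199 d⁻¹, so θ_c = 3.126 d.

θ_c ≈ 3.13 d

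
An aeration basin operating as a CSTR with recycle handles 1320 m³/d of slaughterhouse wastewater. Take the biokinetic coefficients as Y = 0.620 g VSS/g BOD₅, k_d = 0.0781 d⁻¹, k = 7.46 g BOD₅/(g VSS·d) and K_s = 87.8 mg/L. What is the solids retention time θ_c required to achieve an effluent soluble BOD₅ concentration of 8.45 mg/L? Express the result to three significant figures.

At the target effluent, Y k S/(K_s+S) = 0.620×7.46×8.45/96.25 = 0.4061 d⁻¹.
Then 1/θ_c = μ − k_d = 0.4061 − 0.0781 = 0.3280 d⁻¹, giving θ_c = 3.049 d.

θ_c ≈ 3.05 d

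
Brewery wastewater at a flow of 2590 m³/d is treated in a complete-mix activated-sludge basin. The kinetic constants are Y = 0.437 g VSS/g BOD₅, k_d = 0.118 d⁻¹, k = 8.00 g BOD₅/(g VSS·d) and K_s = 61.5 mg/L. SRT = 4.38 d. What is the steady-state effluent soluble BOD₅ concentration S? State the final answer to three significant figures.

For a completely mixed reactor with recycle the Lawrence–McCarty relation gives S = K_s·(1 + k_d·θ_c) / [θ_c·(Y·k − k_d) − 1] = 61.5 × (1 + 0.118 × 4.38) / [4.38 × (0.437 × 8.00 − 0.118) − 1] = 93.29 / 13.80 = 6.762 mg/L.

S ≈ 6.76 mg/L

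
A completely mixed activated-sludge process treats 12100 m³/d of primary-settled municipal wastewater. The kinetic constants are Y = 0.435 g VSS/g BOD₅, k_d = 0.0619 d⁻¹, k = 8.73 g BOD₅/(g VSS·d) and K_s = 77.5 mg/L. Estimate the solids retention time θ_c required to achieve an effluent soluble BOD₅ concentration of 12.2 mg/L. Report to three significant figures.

θ_c ≈ 2.20 d

From 1/θ_c = Y·k·S/(K_s + S) − k_d: Y·k·S/(K_s+S) = 0.435 × 8.73 × 12.2 / (77.5 + 12.2) = 0.5165 d⁻¹.
Then 1/θ_c = μ − k_d = 0.5165 − 0.0619 = 0.4546 d⁻¹, giving θ_c = 2.200 d.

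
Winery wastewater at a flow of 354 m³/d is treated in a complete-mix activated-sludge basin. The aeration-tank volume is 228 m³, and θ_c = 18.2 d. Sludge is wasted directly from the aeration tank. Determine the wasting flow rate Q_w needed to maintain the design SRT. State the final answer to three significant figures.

Wasting from the aeration tank: Q_w = V / θ_c = 228.0 / 18.2 = 12.53 m³/d.

Q_w ≈ 12.5 m³/d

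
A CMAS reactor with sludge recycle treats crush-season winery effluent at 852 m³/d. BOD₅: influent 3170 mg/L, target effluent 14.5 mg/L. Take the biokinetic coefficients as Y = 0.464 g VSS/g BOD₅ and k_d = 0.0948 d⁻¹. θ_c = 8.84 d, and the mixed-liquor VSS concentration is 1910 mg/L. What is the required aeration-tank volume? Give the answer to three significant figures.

V ≈ 3140 m³

From the SRT design equation V = Y Q (S₀−S) θ_c / [X (1 + k_d θ_c)] = 0.464 × 852 × (3170 − 14.5) × 8.84 / [1910 × (1 + 0.0948 × 8.84)] = 1.1×10^7 / 3511 = 3141 m³.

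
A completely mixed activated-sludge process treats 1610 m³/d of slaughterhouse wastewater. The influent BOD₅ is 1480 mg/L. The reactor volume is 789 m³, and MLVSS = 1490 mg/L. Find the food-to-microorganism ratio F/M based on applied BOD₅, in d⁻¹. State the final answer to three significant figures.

F/M = applied load / biomass = Q·S₀/(V·X) = 1610 × 1480 / (789.0 × 1490) = 2.027 d⁻¹.

F/M ≈ 2.03 d⁻¹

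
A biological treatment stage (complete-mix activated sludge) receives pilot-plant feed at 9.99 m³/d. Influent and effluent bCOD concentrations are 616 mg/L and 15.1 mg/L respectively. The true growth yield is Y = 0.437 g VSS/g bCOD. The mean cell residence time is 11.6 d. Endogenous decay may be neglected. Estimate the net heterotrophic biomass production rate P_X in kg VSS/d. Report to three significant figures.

P_X ≈ 2.62 kg VSS/d

No decay correction is needed, so Y_obs = Y = 0.437.
ΔS = 616 − 15.1 = 600.9 mg/L, so the substrate removal rate is 9.99 × 600.9/1000 = 6.003 kg bCOD/d.
Net biomass production P_X = Y_obs × Q·(S₀ − S) = 0.4370 × 6.003 = 2.623 kg VSS/d.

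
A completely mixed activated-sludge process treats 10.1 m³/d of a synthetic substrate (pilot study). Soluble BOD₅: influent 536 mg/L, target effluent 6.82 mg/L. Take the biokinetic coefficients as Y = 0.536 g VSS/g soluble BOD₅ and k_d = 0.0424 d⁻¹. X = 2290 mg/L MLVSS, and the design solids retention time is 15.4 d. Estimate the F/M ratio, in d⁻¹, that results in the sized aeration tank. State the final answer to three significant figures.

F/M ≈ 0.203 d⁻¹

Rearranging the biomass balance for a CMAS with decay, V = Y·Q·ΔS·θ_c / [X·(1+k_d θ_c)] = 0.536 × 10.1 × (536 − 6.82) × 15.4 / [2290 × (1 + 0.0424 × 15.4)] = 4.41×10^4 / 3785 = 11.66 m³.
F/M = applied load / biomass = Q·S₀/(V·X) = 10.1 × 536 / (11.66 × 2290) = 0.2028 d⁻¹.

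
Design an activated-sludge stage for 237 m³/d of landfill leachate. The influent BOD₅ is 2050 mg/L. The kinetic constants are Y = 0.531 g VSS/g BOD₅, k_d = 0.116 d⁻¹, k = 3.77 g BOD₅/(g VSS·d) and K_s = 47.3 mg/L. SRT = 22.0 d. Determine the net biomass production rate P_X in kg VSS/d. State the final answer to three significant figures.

From the Monod/SRT balance for a CMAS, S = K_s·(1+k_d θ_c)/[θ_c·(Y k − k_d) − 1] = 47.3 × (1 + 0.116 × 22.0) / [22.0 × (0.531 × 3.77 − 0.116) − 1] = 168.0 / 40.49 = 4.149 mg/L.
The observed yield is Y_obs = Y/(1 + k_d·θ_c) = 0.531 / (1 + 0.116 × 22.0) = 0.531 / 3.552 = 0.1495 g VSS per g BOD₅ removed.
ΔS = 2050 − 4.15 = 2046 mg/L, so the substrate removal rate is 237 × 2046/1000 = 484.9 kg BOD₅/d.
Biomass produced: P_X = Y_obs·Q·ΔS = 0.1495 × 484.9 ≈ 72.48 kg VSS/d.

P_X ≈ 72.5 kg VSS/d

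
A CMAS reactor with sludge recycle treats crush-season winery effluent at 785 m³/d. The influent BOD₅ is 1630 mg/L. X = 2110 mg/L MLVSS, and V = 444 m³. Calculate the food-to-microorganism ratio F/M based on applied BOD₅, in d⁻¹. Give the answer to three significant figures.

F/M = applied load / biomass = Q·S₀/(V·X) = 785 × 1630 / (444.0 × 2110) = 1.366 d⁻¹.

F/M ≈ 1.37 d⁻¹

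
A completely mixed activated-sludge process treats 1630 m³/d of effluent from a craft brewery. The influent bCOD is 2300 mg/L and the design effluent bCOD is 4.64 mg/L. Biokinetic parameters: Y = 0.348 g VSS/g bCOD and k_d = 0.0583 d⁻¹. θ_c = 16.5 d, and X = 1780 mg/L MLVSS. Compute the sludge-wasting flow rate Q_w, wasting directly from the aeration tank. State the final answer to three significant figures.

From the SRT design equation V = Y Q (S₀−S) θ_c / [X (1 + k_d θ_c)] = 0.348 × 1630 × (2300 − 4.64) × 16.5 / [1780 × (1 + 0.0583 × 16.5)] = 2.15×10^7 / 3492 = 6152 m³.
With mixed-liquor wasting, θ_c = V/Q_w, so Q_w = V/θ_c = 6152/16.5 = 372.8 m³/d.

Q_w ≈ 373 m³/d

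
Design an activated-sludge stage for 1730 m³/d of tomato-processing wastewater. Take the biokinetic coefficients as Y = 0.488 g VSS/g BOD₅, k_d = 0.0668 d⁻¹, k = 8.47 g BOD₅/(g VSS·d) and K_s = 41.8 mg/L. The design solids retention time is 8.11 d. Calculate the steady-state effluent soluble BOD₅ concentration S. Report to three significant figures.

For a completely mixed reactor with recycle the Lawrence–McCarty relation gives S = K_s·(1 + k_d·θ_c) / [θ_c·(Y·k − k_d) − 1] = 41.8 × (1 + 0.0668 × 8.11) / [8.11 × (0.488 × 8.47 − 0.0668) − 1] = 64.45 / 31.98 = 2.015 mg/L.

S ≈ 2.02 mg/L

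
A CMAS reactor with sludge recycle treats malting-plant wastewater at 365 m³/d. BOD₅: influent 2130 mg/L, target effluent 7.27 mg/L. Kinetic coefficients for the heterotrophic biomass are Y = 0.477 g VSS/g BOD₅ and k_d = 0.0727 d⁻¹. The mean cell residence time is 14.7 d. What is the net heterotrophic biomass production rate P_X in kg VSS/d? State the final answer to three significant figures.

P_X ≈ 179 kg VSS/d

Y_obs = Y / (1 + k_d θ_c) = 0.477 / (1 + 0.0727 × 14.7) = 0.477 / 2.069 = 0.2306.
Q·(S₀ − S) = 365 × (2130 − 7.27) × 10⁻³ = 774.8 kg/d removed.
So the net sludge growth is P_X = 0.2306 × 774.8 = 178.7 kg VSS/d.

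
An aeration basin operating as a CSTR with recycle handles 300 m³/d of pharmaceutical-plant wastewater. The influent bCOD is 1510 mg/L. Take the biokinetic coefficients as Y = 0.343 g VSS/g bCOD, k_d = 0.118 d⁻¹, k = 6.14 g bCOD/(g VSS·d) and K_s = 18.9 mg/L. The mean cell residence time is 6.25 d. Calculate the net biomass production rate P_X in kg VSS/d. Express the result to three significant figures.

P_X ≈ 89.3 kg VSS/d

From the Monod/SRT balance for a CMAS, S = K_s·(1+k_d θ_c)/[θ_c·(Y k − k_d) − 1] = 18.9 × (1 + 0.118 × 6.25) / [6.25 × (0.343 × 6.14 − 0.118) − 1] = 32.84 / 11.43 = 2.874 mg/L.
The observed yield is Y_obs = Y/(1 + k_d·θ_c) = 0.343 / (1 + 0.118 × 6.25) = 0.343 / 1.737 = 0.1974 g VSS per g bCOD removed.
ΔS = 1510 − 2.87 = 1507 mg/L, so the substrate removal rate is 300 × 1507/1000 = 452.1 kg bCOD/d.
Biomass produced: P_X = Y_obs·Q·ΔS = 0.1974 × 452.1 ≈ 89.26 kg VSS/d.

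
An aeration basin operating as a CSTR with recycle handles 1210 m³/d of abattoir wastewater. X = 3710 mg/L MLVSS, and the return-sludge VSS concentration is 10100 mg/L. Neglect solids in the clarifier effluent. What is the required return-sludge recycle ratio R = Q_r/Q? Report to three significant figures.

R = Q_r/Q = X/(X_r − X) = 3710 / (10100 − 3710) = 0.5806.

R ≈ 0.581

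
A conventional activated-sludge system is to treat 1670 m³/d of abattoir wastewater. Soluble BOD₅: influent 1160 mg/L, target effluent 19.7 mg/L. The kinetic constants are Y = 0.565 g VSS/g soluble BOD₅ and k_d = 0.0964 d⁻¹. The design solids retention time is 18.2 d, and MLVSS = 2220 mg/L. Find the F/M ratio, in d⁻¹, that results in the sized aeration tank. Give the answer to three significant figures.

F/M ≈ 0.272 d⁻¹

Rearranging the biomass balance for a CMAS with decay, V = Y·Q·ΔS·θ_c / [X·(1+k_d θ_c)] = 0.565 × 1670 × (1160 − 19.7) × 18.2 / [2220 × (1 + 0.0964 × 18.2)] = 1.96×10^7 / 6115 = 3202 m³.
F/M = applied load / biomass = Q·S₀/(V·X) = 1670 × 1160 / (3202 × 2220) = 0.2725 d⁻¹.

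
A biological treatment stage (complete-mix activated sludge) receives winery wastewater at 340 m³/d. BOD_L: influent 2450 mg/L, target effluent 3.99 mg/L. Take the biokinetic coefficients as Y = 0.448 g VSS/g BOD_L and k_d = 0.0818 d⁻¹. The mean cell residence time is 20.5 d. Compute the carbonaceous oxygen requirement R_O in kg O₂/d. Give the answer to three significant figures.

Y_obs = Y / (1 + k_d θ_c) = 0.448 / (1 + 0.0818 × 20.5) = 0.448 / 2.677 = 0.1674.
Substrate removed = Q·(S₀ − S) = 340 m³/d × (2450 − 3.99) g/m³ = 8.32×10^5 g/d = 831.6 kg/d.
Biomass synthesised: P_X = Y_obs × 831.6 = 139.2 kg VSS/d.
R_O = Q·ΔS − 1.42 P_X = 831.6 − 197.6 = 634.0 kg O₂/d.

R_O ≈ 634 kg O₂/d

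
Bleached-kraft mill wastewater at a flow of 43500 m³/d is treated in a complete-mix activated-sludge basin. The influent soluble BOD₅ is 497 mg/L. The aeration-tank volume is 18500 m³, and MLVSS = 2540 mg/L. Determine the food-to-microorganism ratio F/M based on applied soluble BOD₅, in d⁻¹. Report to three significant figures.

F/M ≈ 0.460 d⁻¹

F/M = applied load / biomass = Q·S₀/(V·X) = 43500 × 497 / (18500 × 2540) = 0.4601 d⁻¹.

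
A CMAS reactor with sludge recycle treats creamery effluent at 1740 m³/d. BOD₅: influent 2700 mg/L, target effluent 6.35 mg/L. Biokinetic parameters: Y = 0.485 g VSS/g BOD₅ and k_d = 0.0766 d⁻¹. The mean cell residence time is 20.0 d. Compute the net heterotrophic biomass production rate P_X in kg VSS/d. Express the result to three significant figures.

Observed yield with endogenous decay: Y_obs = Y / (1 + k_d·θ_c) = 0.485 / (1 + 0.0766 × 20.0) = 0.485 / 2.532 = 0.1915 g VSS/g BOD₅.
Mass of BOD₅ removed per day: Q(S₀ − S) = 1740 × 2694 g/m³ = 4687 kg/d.
So the net sludge growth is P_X = 0.1915 × 4687 = 897.8 kg VSS/d.

P_X ≈ 898 kg VSS/d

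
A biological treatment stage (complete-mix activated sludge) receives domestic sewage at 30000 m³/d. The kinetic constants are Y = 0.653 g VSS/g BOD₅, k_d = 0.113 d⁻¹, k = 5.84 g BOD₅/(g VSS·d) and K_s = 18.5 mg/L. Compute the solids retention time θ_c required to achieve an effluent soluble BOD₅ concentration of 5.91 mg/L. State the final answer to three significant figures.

Specific growth rate at S = 5.91 mg/L: μ = YkS/(K_s+S) = 0.653·5.84·5.91/(18.5+5.91) = 0.9233 d⁻¹.
θ_c = 1/(μ − k_d) = 1/(0.9233 − 0.113) = 1/0.8103 = 1.234 d.

θ_c ≈ 1.23 d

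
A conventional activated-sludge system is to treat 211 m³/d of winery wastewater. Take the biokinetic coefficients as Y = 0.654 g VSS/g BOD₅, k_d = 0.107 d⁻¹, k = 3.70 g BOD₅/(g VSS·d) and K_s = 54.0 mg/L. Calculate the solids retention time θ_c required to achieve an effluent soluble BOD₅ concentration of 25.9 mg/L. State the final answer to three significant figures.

Specific growth rate at S = 25.9 mg/L: μ = YkS/(K_s+S) = 0.654·3.70·25.9/(54.0+25.9) = 0.7844 d⁻¹.
θ_c = 1/(μ − k_d) = 1/(0.7844 − 0.107) = 1/0.6774 = 1.476 d.

θ_c ≈ 1.48 d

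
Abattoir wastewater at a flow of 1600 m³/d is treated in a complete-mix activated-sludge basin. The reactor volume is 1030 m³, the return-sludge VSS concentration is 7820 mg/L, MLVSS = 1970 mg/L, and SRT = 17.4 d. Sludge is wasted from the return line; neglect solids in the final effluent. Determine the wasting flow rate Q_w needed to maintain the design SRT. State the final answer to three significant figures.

Q_w ≈ 14.9 m³/d

Q_w = (V·X)/(θ_c X_r) = 1030 × 1970 / (17.4 × 7820) = 14.91 m³/d.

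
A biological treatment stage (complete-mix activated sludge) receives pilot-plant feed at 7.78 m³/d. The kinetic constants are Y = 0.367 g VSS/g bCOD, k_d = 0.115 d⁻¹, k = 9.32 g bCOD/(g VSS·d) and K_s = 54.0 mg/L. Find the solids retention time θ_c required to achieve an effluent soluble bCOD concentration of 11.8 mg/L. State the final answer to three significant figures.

θ_c ≈ 2.01 d

From 1/θ_c = Y·k·S/(K_s + S) − k_d: Y·k·S/(K_s+S) = 0.367 × 9.32 × 11.8 / (54.0 + 11.8) = 0.6134 d⁻¹.
Then 1/θ_c = μ − k_d = 0.6134 − 0.115 = 0.4984 d⁻¹, giving θ_c = 2.006 d.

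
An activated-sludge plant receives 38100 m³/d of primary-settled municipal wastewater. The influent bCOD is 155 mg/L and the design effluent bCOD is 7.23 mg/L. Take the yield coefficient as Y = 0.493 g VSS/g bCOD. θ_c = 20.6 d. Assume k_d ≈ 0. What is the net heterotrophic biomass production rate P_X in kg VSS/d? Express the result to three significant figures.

P_X ≈ 2780 kg VSS/d

With endogenous decay neglected, the observed yield equals the true yield: Y_obs = Y = 0.493 g VSS/g bCOD.
Substrate removed = Q·(S₀ − S) = 38100 m³/d × (155 − 7.23) g/m³ = 5.63×10^6 g/d = 5630 kg/d.
So the net sludge growth is P_X = 0.4930 × 5630 = 2776 kg VSS/d.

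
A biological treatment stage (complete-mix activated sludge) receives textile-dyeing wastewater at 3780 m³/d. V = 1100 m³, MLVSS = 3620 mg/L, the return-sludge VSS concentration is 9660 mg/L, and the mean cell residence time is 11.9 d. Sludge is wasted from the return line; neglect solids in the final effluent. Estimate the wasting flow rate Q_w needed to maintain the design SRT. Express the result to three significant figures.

Q_w ≈ 34.6 m³/d

Q_w = (V·X)/(θ_c X_r) = 1100 × 3620 / (11.9 × 9660) = 34.64 m³/d.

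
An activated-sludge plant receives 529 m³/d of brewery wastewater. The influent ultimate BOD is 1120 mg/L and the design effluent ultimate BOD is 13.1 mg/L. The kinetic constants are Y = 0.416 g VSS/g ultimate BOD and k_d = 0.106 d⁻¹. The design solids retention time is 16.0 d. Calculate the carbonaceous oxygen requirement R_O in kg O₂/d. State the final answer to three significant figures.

Correct the yield for decay: Y_obs = Y/(1 + k_d θ_c) = 0.416 / (1 + 0.106 × 16.0) = 0.416 / 2.696 = 0.1543.
Q·(S₀ − S) = 529 × (1120 − 13.1) × 10⁻³ = 585.6 kg/d removed.
Biomass synthesised: P_X = Y_obs × 585.6 = 90.35 kg VSS/d.
Carbonaceous O₂ demand = substrate oxidised − cell-mass equivalent = 585.6 − 1.42 × 90.35 = 457.3 kg O₂/d.

R_O ≈ 457 kg O₂/d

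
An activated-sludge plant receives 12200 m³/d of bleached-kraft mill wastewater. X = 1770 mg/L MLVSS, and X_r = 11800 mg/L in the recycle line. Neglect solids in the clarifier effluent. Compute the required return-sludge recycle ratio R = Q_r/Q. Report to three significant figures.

Mass balance around the secondary clarifier (neglecting effluent solids): R = X / (X_r − X) = 1770 / (11800 − 1770) = 0.1765.

R ≈ 0.176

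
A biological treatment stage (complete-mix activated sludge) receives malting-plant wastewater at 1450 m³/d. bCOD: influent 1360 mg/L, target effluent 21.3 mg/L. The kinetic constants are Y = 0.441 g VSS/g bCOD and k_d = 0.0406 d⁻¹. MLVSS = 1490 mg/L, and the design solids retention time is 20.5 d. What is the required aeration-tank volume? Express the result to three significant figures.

From the SRT design equation V = Y Q (S₀−S) θ_c / [X (1 + k_d θ_c)] = 0.441 × 1450 × (1360 − 21.3) × 20.5 / [1490 × (1 + 0.0406 × 20.5)] = 1.75×10^7 / 2730 = 6428 m³.

V ≈ 6430 m³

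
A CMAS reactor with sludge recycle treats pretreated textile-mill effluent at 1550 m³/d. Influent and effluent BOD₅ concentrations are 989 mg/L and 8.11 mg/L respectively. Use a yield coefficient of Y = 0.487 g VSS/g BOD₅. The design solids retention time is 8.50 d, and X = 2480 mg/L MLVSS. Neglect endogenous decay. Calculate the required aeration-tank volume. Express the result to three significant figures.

V ≈ 2540 m³

V·X = Y·Q·ΔS·θ_c gives V = 0.487 × 1550 × (989 − 8.11) × 8.50 / 2480 = 2538 m³.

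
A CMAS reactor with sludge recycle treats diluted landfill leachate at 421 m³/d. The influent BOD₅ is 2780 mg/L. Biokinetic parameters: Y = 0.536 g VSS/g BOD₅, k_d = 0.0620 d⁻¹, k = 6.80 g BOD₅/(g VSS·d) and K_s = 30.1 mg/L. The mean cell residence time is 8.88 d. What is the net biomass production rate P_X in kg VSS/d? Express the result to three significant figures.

Effluent substrate depends only on kinetics and SRT: S = K_s(1 + k_d θ_c) / [θ_c(Yk − k_d) − 1] = 30.1 × (1 + 0.0620 × 8.88) / [8.88 × (0.536 × 6.80 − 0.0620) − 1] = 46.67 / 30.82 = 1.515 mg/L.
Y_obs = Y / (1 + k_d θ_c) = 0.536 / (1 + 0.0620 × 8.88) = 0.536 / 1.551 = 0.3457.
Q·(S₀ − S) = 421 × (2780 − 1.51) × 10⁻³ = 1170 kg/d removed.
Net biomass production P_X = Y_obs × Q·(S₀ − S) = 0.3457 × 1170 = 404.4 kg VSS/d.

P_X ≈ 404 kg VSS/d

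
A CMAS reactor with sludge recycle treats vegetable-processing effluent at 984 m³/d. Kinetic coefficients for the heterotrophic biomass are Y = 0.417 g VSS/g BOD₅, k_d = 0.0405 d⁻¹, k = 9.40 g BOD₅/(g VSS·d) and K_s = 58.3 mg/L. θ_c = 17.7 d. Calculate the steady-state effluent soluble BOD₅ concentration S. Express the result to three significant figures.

S ≈ 1.48 mg/L

Effluent substrate depends only on kinetics and SRT: S = K_s(1 + k_d θ_c) / [θ_c(Yk − k_d) − 1] = 58.3 × (1 + 0.0405 × 17.7) / [17.7 × (0.417 × 9.40 − 0.0405) − 1] = 100.1 / 67.66 = 1.479 mg/L.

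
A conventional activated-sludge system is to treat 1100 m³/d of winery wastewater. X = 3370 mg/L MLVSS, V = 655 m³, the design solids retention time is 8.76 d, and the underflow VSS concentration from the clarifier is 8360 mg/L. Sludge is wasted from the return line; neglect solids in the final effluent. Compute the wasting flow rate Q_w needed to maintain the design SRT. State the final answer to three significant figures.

Q_w ≈ 30.1 m³/d

Q_w = (V·X)/(θ_c X_r) = 655.0 × 3370 / (8.76 × 8360) = 30.14 m³/d.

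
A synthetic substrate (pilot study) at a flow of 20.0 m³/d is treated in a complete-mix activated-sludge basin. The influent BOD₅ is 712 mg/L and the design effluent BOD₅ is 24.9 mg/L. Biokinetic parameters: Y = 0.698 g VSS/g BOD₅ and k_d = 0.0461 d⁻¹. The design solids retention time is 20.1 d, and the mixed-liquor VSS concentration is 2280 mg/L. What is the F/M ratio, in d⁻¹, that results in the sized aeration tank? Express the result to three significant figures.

From the SRT design equation V = Y Q (S₀−S) θ_c / [X (1 + k_d θ_c)] = 0.698 × 20.0 × (712 − 24.9) × 20.1 / [2280 × (1 + 0.0461 × 20.1)] = 1.93×10^5 / 4393 = 43.89 m³.
Food-to-microorganism ratio F/M = Q S₀ / (V X) = 20.0 × 712 / (43.89 × 2280) = 0.1423 d⁻¹.

F/M ≈ 0.142 d⁻¹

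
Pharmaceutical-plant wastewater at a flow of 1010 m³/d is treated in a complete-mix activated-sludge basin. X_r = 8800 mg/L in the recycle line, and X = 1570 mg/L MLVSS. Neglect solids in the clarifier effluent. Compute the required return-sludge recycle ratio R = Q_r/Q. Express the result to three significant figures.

R ≈ 0.217

Mass balance around the secondary clarifier (neglecting effluent solids): R = X / (X_r − X) = 1570 / (8800 − 1570) = 0.2172.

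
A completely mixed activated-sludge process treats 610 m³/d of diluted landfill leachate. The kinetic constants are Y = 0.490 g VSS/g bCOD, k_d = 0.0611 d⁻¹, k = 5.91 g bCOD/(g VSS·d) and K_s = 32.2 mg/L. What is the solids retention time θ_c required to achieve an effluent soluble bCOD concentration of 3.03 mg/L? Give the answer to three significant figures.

Specific growth rate at S = 3.03 mg/L: μ = YkS/(K_s+S) = 0.490·5.91·3.03/(32.2+3.03) = 0.2491 d⁻¹.
1/θ_c = 0.2491 − 0.0611 = 0.1880 d⁻¹, so θ_c = 5.320 d.

θ_c ≈ 5.32 d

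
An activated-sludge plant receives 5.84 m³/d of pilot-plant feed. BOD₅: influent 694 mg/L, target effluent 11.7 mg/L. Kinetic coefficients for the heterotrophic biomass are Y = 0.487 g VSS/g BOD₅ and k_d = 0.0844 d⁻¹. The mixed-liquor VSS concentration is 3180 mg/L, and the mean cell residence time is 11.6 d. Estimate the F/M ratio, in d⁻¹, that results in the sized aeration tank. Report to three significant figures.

F/M ≈ 0.356 d⁻¹

Rearranging the biomass balance for a CMAS with decay, V = Y·Q·ΔS·θ_c / [X·(1+k_d θ_c)] = 0.487 × 5.84 × (694 − 11.7) × 11.6 / [3180 × (1 + 0.0844 × 11.6)] = 2.25×10^4 / 6293 = 3.577 m³.
F/M = applied load / biomass = Q·S₀/(V·X) = 5.84 × 694 / (3.577 × 3180) = 0.3563 d⁻¹.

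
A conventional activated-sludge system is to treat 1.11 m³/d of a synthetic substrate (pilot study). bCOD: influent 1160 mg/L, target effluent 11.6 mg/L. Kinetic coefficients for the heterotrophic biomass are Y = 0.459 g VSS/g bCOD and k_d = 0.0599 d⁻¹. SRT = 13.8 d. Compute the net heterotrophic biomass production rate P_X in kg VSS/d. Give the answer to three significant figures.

P_X ≈ 0.320 kg VSS/d

Observed yield with endogenous decay: Y_obs = Y / (1 + k_d·θ_c) = 0.459 / (1 + 0.0599 × 13.8) = 0.459 / 1.827 = 0.2513 g VSS/g bCOD.
Mass of bCOD removed per day: Q(S₀ − S) = 1.11 × 1148 g/m³ = 1.275 kg/d.
P_X = Y_obs · Q(S₀ − S) = 0.2513 × 1.275 = 0.3203 kg VSS/d.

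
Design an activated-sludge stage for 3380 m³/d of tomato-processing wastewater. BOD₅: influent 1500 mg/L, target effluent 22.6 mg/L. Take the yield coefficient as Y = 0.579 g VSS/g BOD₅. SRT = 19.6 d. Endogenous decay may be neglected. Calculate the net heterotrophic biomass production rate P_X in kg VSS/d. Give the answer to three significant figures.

With endogenous decay neglected, the observed yield equals the true yield: Y_obs = Y = 0.579 g VSS/g BOD₅.
ΔS = 1500 − 22.6 = 1477 mg/L, so the substrate removal rate is 3380 × 1477/1000 = 4994 kg BOD₅/d.
P_X = Y_obs · Q(S₀ − S) = 0.5790 × 4994 = 2891 kg VSS/d.

P_X ≈ 2890 kg VSS/d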